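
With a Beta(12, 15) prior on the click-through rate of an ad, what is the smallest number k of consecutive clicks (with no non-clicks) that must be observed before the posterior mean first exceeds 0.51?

k = 4

After k clicks and 0 non-clicks the posterior is Beta(12+k, 15), with mean (12+k)/(12+15+k).
Set (12+k)/(27+k) > 0.51 and solve: k > (0.51·27 − 12)/(1 − 0.51) = 3.612.
The smallest integer exceeding 3.612 is 4, and checking k=4: (16)/(31) = 0.5161 > 0.51.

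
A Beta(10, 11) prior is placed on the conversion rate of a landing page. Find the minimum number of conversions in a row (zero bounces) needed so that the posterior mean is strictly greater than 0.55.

k = 4

After k conversions and 0 bounces the posterior is Beta(10+k, 11), with mean (10+k)/(10+11+k).
Set (10+k)/(21+k) > 0.55 and solve: k > (0.55·21 − 10)/(1 − 0.55) = 3.444.
The smallest integer exceeding 3.444 is 4.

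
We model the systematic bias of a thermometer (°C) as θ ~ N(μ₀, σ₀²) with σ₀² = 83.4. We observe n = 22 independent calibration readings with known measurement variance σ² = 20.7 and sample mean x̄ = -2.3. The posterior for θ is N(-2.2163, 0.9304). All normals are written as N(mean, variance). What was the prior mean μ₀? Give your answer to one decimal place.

μ₀ = 5.2

With known observation variance, the Normal–Normal posterior has precision τ_n = τ₀ + n/σ² and mean μ_n = (τ₀μ₀ + (n/σ²)x̄)/τ_n.
Here τ₀ = 1/83.4 = 0.011990 and τ_data = 22/20.7 = 1.062802, so τ_n = 1.074792.
Rearranging for μ₀: μ₀ = (μ_n·τ_n − τ_data·x̄)/τ₀ = (-2.2163·1.074792 − 1.062802·-2.3) / 0.011990 = 0.062383/0.011990 ≈ 5.2.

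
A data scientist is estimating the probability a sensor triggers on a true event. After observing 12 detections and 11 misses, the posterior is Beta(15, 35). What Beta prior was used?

Beta(3, 24)

A Beta(α, β) prior with s successes and f failures in binomial data gives a Beta(α+s, β+f) posterior.
Subtract the data counts: 15−12=3, 35−11=24.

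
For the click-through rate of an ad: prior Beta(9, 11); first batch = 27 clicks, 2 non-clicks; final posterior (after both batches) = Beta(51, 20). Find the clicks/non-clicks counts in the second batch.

15 clicks and 7 non-clicks

Because Beta–binomial updating is additive in the counts, the combined data contributed (α_post−α_prior, β_post−β_prior) successes and failures.
Total across both batches: 51−9=42 clicks, 20−11=9 non-clicks.
Subtract the first batch: 42−27=15 clicks and 9−2=7 non-clicks.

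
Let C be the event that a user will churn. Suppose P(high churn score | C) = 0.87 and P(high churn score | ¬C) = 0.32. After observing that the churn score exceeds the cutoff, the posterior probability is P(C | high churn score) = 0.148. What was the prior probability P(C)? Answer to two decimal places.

In odds form, posterior odds = prior odds × likelihood ratio, so prior odds = posterior odds ÷ LR.
Posterior odds = 0.148/(1−0.148) = 0.1737. LR = 0.87/0.32 = 2.7188.
Prior odds = 0.1737/2.7188 = 0.0639, so P(C) = 0.0639/(1+0.0639) ≈ 0.06.

P(C) = 0.06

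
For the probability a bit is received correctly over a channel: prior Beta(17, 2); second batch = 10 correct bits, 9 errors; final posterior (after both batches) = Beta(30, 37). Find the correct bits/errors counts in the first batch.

Sequential conjugate updates are equivalent to a single update on the pooled data, so total successes = posterior α − prior α and total failures = posterior β − prior β.
Total across both batches: 30−17=13 correct bits, 37−2=35 errors.
Subtract the second batch: 13−10=3 correct bits and 35−9=26 errors.

3 correct bits and 26 errors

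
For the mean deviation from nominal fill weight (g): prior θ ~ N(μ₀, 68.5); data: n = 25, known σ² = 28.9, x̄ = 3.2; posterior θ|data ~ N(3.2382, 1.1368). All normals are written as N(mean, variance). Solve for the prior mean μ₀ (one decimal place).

With known observation variance, the Normal–Normal posterior has precision τ_n = τ₀ + n/σ² and mean μ_n = (τ₀μ₀ + (n/σ²)x̄)/τ_n.
Here τ₀ = 1/68.5 = 0.014599 and τ_data = 25/28.9 = 0.865052, so τ_n = 0.879651.
Rearranging for μ₀: μ₀ = (μ_n·τ_n − τ_data·x̄)/τ₀ = (3.2382·0.879651 − 0.865052·3.2) / 0.014599 = 0.080319/0.014599 ≈ 5.5.

μ₀ = 5.5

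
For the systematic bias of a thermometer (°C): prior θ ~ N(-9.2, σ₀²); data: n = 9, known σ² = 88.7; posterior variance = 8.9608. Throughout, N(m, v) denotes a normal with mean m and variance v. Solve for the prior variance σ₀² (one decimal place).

σ₀² = 98.7

Posterior precision equals prior precision plus data precision: 1/σ_n² = 1/σ₀² + n/σ².
So 1/σ₀² = 1/8.9608 − 9/88.7 = 0.111597 − 0.101466 = 0.010131.
Hence σ₀² = 1/0.010131 ≈ 98.7.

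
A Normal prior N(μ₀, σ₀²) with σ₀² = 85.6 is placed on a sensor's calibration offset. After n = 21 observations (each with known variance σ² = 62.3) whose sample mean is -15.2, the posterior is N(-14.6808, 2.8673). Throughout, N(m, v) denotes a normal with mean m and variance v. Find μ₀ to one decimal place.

The posterior mean is a precision-weighted average: μ_n = (τ₀μ₀ + τ_data·x̄)/(τ₀+τ_data), with τ₀=1/σ₀² and τ_data=n/σ².
Here τ₀ = 1/85.6 = 0.011682 and τ_data = 21/62.3 = 0.337079, so τ_n = 0.348761.
Rearranging for μ₀: μ₀ = (μ_n·τ_n − τ_data·x̄)/τ₀ = (-14.6808·0.348761 − 0.337079·-15.2) / 0.011682 = 0.003510/0.011682 ≈ 0.3.

μ₀ = 0.3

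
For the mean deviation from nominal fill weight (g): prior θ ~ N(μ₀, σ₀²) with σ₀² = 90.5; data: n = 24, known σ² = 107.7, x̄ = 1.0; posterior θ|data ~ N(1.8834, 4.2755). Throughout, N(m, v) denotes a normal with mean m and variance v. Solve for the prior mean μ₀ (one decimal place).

μ₀ = 19.7

The posterior mean is a precision-weighted average: μ_n = (τ₀μ₀ + τ_data·x̄)/(τ₀+τ_data), with τ₀=1/σ₀² and τ_data=n/σ².
Here τ₀ = 1/90.5 = 0.011050 and τ_data = 24/107.7 = 0.222841, so τ_n = 0.233891.
Rearranging for μ₀: μ₀ = (μ_n·τ_n − τ_data·x̄)/τ₀ = (1.8834·0.233891 − 0.222841·1.0) / 0.011050 = 0.217669/0.011050 ≈ 19.7.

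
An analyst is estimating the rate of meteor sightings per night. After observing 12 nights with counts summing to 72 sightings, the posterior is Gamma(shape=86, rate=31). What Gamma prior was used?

Gamma(shape=14, rate=19)

A Gamma(α, β) prior (rate parametrization) on a Poisson rate with n observations summing to S gives posterior Gamma(α+S, β+n).
So α = 86 − 72 = 14 and β = 31 − 12 = 19.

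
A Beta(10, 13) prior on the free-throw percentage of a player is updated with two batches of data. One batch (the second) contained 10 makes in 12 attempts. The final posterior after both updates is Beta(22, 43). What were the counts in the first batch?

2 makes and 28 misses

Sequential conjugate updates are equivalent to a single update on the pooled data, so total successes = posterior α − prior α and total failures = posterior β − prior β.
Total across both batches: 22−10=12 makes, 43−13=30 misses.
Subtract the second batch: 12−10=2 makes and 30−2=28 misses.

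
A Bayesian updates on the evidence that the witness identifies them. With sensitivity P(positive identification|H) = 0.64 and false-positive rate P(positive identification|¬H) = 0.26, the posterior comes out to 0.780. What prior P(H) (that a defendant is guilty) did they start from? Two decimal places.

P(H) = 0.59

Bayes' rule in odds form gives O(H|E) = O(H)·[P(E|H)/P(E|¬H)], hence O(H) = O(H|E)/LR.
Posterior odds = 0.780/(1−0.780) = 3.5455. LR = 0.64/0.26 = 2.4615.
Prior odds = 3.5455/2.4615 = 1.4404, so P(H) = 1.4404/(1+1.4404) ≈ 0.59.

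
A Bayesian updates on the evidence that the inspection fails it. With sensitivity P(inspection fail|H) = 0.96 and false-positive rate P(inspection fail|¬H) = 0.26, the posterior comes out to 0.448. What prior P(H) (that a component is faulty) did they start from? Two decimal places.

In odds form, posterior odds = prior odds × likelihood ratio, so prior odds = posterior odds ÷ LR.
Posterior odds = 0.448/(1−0.448) = 0.8116. LR = 0.96/0.26 = 3.6923.
Prior odds = 0.8116/3.6923 = 0.2198, so P(H) = 0.2198/(1+0.2198) ≈ 0.18.

P(H) = 0.18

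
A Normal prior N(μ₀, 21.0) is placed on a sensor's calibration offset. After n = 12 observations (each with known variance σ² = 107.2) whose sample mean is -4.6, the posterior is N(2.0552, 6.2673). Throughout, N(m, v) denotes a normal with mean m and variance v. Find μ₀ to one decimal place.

The posterior mean is a precision-weighted average: μ_n = (τ₀μ₀ + τ_data·x̄)/(τ₀+τ_data), with τ₀=1/σ₀² and τ_data=n/σ².
Here τ₀ = 1/21.0 = 0.047619 and τ_data = 12/107.2 = 0.111940, so τ_n = 0.159559.
Rearranging for μ₀: μ₀ = (μ_n·τ_n − τ_data·x̄)/τ₀ = (2.0552·0.159559 − 0.111940·-4.6) / 0.047619 = 0.842850/0.047619 ≈ 17.7.

μ₀ = 17.7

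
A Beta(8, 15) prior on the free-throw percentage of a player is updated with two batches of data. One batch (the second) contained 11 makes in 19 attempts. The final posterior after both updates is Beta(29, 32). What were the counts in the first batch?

10 makes and 9 misses

Because Beta–binomial updating is additive in the counts, the combined data contributed (α_post−α_prior, β_post−β_prior) successes and failures.
Total across both batches: 29−8=21 makes, 32−15=17 misses.
Subtract the second batch: 21−11=10 makes and 17−8=9 misses.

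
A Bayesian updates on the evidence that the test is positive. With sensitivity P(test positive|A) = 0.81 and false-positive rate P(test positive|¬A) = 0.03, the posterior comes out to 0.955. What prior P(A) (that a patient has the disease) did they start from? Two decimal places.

Bayes' rule in odds form gives O(A|E) = O(A)·[P(E|A)/P(E|¬A)], hence O(A) = O(A|E)/LR.
Posterior odds = 0.955/(1−0.955) = 21.2222. LR = 0.81/0.03 = 27.0000.
Prior odds = 21.2222/27.0000 = 0.7860, so P(A) = 0.7860/(1+0.7860) ≈ 0.44.

P(A) = 0.44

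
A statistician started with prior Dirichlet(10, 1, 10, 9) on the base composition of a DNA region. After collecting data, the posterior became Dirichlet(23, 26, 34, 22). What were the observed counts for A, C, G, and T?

For a Dirichlet(α) prior with multinomial counts c, the posterior is Dirichlet(α + c) componentwise.
Counts are posterior − prior componentwise: 23−10=13, 26−1=25, 34−10=24, 22−9=13.

counts (13, 25, 24, 13)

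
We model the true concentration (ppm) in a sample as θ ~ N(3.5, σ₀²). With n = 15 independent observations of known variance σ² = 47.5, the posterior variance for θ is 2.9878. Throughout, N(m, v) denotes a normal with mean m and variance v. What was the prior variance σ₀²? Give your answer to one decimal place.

σ₀² = 52.9

Posterior precision equals prior precision plus data precision: 1/σ_n² = 1/σ₀² + n/σ².
So 1/σ₀² = 1/2.9878 − 15/47.5 = 0.334694 − 0.315789 = 0.018905.
Hence σ₀² = 1/0.018905 ≈ 52.9.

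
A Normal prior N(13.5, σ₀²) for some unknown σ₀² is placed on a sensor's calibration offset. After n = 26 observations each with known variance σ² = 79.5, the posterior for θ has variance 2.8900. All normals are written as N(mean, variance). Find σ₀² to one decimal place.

For the Normal–Normal model with known σ², precisions add: τ_n = τ₀ + n/σ².
So 1/σ₀² = 1/2.8900 − 26/79.5 = 0.346021 − 0.327044 = 0.018977.
Hence σ₀² = 1/0.018977 ≈ 52.7.

σ₀² = 52.7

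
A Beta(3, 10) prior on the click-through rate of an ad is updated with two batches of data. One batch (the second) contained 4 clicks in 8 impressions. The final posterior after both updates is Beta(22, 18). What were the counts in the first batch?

15 clicks and 4 non-clicks

Because Beta–binomial updating is additive in the counts, the combined data contributed (α_post−α_prior, β_post−β_prior) successes and failures.
Total across both batches: 22−3=19 clicks, 18−10=8 non-clicks.
Subtract the second batch: 19−4=15 clicks and 8−4=4 non-clicks.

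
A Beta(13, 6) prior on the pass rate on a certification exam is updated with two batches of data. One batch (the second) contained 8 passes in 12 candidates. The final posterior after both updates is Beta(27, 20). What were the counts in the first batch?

6 passes and 10 failures

Sequential conjugate updates are equivalent to a single update on the pooled data, so total successes = posterior α − prior α and total failures = posterior β − prior β.
Total across both batches: 27−13=14 passes, 20−6=14 failures.
Subtract the second batch: 14−8=6 passes and 14−4=10 failures.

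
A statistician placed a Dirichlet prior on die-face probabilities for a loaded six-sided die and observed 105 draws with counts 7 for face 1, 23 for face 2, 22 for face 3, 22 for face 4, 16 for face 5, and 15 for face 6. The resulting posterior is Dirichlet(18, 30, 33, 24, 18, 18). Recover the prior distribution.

Dirichlet(11, 7, 11, 2, 2, 3)

For a Dirichlet(α) prior with multinomial counts c, the posterior is Dirichlet(α + c) componentwise.
Subtract each count from the matching posterior parameter: 18−7=11, 30−23=7, 33−22=11, 24−22=2, 18−16=2, 18−15=3.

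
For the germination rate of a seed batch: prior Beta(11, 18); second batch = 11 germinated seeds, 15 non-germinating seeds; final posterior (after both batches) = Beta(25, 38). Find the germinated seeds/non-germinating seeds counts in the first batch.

Sequential conjugate updates are equivalent to a single update on the pooled data, so total successes = posterior α − prior α and total failures = posterior β − prior β.
Total across both batches: 25−11=14 germinated seeds, 38−18=20 non-germinating seeds.
Subtract the second batch: 14−11=3 germinated seeds and 20−15=5 non-germinating seeds.

3 germinated seeds and 5 non-germinating seeds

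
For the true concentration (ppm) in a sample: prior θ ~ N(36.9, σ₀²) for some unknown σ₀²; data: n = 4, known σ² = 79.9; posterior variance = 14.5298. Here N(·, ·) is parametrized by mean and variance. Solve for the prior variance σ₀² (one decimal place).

σ₀² = 53.3

Posterior precision equals prior precision plus data precision: 1/σ_n² = 1/σ₀² + n/σ².
So 1/σ₀² = 1/14.5298 − 4/79.9 = 0.068824 − 0.050063 = 0.018761.
Hence σ₀² = 1/0.018761 ≈ 53.3.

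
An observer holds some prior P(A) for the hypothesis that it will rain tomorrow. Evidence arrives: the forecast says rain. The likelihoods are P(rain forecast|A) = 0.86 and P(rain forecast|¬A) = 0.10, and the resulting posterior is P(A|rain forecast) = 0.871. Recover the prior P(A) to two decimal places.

P(A) = 0.44

Bayes' rule in odds form gives O(A|E) = O(A)·[P(E|A)/P(E|¬A)], hence O(A) = O(A|E)/LR.
Posterior odds = 0.871/(1−0.871) = 6.7519. LR = 0.86/0.10 = 8.6000.
Prior odds = 6.7519/8.6000 = 0.7851, so P(A) = 0.7851/(1+0.7851) ≈ 0.44.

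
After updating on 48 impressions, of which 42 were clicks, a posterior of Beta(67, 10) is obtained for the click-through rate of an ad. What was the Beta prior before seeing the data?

Under Beta–binomial conjugacy the posterior parameters are (a+s, b+f).
Subtract the data counts: 67−42=25, 10−6=4.

Beta(25, 4)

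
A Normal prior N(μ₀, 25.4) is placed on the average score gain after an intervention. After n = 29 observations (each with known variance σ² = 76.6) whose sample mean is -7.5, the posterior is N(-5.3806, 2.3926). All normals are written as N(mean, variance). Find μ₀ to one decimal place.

μ₀ = 15.0

With known observation variance, the Normal–Normal posterior has precision τ_n = τ₀ + n/σ² and mean μ_n = (τ₀μ₀ + (n/σ²)x̄)/τ_n.
Here τ₀ = 1/25.4 = 0.039370 and τ_data = 29/76.6 = 0.378590, so τ_n = 0.417960.
Rearranging for μ₀: μ₀ = (μ_n·τ_n − τ_data·x̄)/τ₀ = (-5.3806·0.417960 − 0.378590·-7.5) / 0.039370 = 0.590549/0.039370 ≈ 15.0.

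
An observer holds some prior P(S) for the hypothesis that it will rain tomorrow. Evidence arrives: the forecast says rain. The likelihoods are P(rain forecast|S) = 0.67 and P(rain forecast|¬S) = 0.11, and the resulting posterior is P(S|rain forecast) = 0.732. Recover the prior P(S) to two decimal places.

Bayes' rule in odds form gives O(S|E) = O(S)·[P(E|S)/P(E|¬S)], hence O(S) = O(S|E)/LR.
Posterior odds = 0.732/(1−0.732) = 2.7313. LR = 0.67/0.11 = 6.0909.
Prior odds = 2.7313/6.0909 = 0.4484, so P(S) = 0.4484/(1+0.4484) ≈ 0.31.

P(S) = 0.31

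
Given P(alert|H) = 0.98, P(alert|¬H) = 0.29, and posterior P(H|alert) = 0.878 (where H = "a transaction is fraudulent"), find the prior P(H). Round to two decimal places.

P(H) = 0.68

In odds form, posterior odds = prior odds × likelihood ratio, so prior odds = posterior odds ÷ LR.
Posterior odds = 0.878/(1−0.878) = 7.1967. LR = 0.98/0.29 = 3.3793.
Prior odds = 7.1967/3.3793 = 2.1296, so P(H) = 2.1296/(1+2.1296) ≈ 0.68.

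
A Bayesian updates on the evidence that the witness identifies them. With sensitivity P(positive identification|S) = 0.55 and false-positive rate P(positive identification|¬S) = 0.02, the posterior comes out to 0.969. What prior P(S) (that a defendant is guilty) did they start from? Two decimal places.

P(S) = 0.53

In odds form, posterior odds = prior odds × likelihood ratio, so prior odds = posterior odds ÷ LR.
Posterior odds = 0.969/(1−0.969) = 31.2581. LR = 0.55/0.02 = 27.5000.
Prior odds = 31.2581/27.5000 = 1.1367, so P(S) = 1.1367/(1+1.1367) ≈ 0.53.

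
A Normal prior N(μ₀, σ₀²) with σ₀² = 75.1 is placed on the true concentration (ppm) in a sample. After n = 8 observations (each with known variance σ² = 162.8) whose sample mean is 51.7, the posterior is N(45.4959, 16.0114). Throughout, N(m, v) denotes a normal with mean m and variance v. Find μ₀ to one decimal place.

μ₀ = 22.6

With known observation variance, the Normal–Normal posterior has precision τ_n = τ₀ + n/σ² and mean μ_n = (τ₀μ₀ + (n/σ²)x̄)/τ_n.
Here τ₀ = 1/75.1 = 0.013316 and τ_data = 8/162.8 = 0.049140, so τ_n = 0.062456.
Rearranging for μ₀: μ₀ = (μ_n·τ_n − τ_data·x̄)/τ₀ = (45.4959·0.062456 − 0.049140·51.7) / 0.013316 = 0.300954/0.013316 ≈ 22.6.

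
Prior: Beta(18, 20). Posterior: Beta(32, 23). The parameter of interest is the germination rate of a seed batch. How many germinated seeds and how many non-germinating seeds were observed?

A Beta(a, b) prior with s successes and f failures in binomial data gives a Beta(a+s, b+f) posterior.
Match parameters: s=32−18=14, f=23−20=3.

14 germinated seeds and 3 non-germinating seeds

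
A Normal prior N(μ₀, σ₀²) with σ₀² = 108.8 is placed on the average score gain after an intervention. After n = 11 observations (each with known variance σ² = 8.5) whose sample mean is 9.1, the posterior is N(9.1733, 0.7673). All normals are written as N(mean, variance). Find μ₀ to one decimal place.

With known observation variance, the Normal–Normal posterior has precision τ_n = τ₀ + n/σ² and mean μ_n = (τ₀μ₀ + (n/σ²)x̄)/τ_n.
Here τ₀ = 1/108.8 = 0.009191 and τ_data = 11/8.5 = 1.294118, so τ_n = 1.303309.
Rearranging for μ₀: μ₀ = (μ_n·τ_n − τ_data·x̄)/τ₀ = (9.1733·1.303309 − 1.294118·9.1) / 0.009191 = 0.179171/0.009191 ≈ 19.5.

μ₀ = 19.5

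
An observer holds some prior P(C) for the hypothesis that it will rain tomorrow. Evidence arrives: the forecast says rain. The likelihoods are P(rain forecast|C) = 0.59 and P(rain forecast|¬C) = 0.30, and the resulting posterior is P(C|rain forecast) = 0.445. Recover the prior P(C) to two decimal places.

P(C) = 0.29

In odds form, posterior odds = prior odds × likelihood ratio, so prior odds = posterior odds ÷ LR.
Posterior odds = 0.445/(1−0.445) = 0.8018. LR = 0.59/0.30 = 1.9667.
Prior odds = 0.8018/1.9667 = 0.4077, so P(C) = 0.4077/(1+0.4077) ≈ 0.29.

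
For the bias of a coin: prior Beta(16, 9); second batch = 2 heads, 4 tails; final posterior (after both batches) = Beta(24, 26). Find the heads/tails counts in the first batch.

Sequential conjugate updates are equivalent to a single update on the pooled data, so total successes = posterior α − prior α and total failures = posterior β − prior β.
Total across both batches: 24−16=8 heads, 26−9=17 tails.
Subtract the second batch: 8−2=6 heads and 17−4=13 tails.

6 heads and 13 tails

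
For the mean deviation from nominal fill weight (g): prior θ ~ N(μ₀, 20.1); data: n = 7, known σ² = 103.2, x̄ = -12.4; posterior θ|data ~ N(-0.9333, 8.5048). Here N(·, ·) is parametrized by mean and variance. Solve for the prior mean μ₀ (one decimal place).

With known observation variance, the Normal–Normal posterior has precision τ_n = τ₀ + n/σ² and mean μ_n = (τ₀μ₀ + (n/σ²)x̄)/τ_n.
Here τ₀ = 1/20.1 = 0.049751 and τ_data = 7/103.2 = 0.067829, so τ_n = 0.117580.
Rearranging for μ₀: μ₀ = (μ_n·τ_n − τ_data·x̄)/τ₀ = (-0.9333·0.117580 − 0.067829·-12.4) / 0.049751 = 0.731342/0.049751 ≈ 14.7.

μ₀ = 14.7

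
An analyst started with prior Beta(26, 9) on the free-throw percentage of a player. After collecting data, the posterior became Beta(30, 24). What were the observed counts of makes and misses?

Beta is conjugate to the binomial likelihood: posterior = Beta(a+s, b+f).
Match parameters: s=30−26=4, f=24−9=15.

4 makes and 15 misses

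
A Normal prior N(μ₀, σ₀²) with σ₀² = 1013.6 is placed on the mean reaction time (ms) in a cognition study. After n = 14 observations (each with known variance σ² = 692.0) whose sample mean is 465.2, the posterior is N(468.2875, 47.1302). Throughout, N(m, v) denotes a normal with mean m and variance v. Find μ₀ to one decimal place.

μ₀ = 531.6

The posterior mean is a precision-weighted average: μ_n = (τ₀μ₀ + τ_data·x̄)/(τ₀+τ_data), with τ₀=1/σ₀² and τ_data=n/σ².
Here τ₀ = 1/1013.6 = 0.000987 and τ_data = 14/692.0 = 0.020231, so τ_n = 0.021218.
Rearranging for μ₀: μ₀ = (μ_n·τ_n − τ_data·x̄)/τ₀ = (468.2875·0.021218 − 0.020231·465.2) / 0.000987 = 0.524663/0.000987 ≈ 531.6.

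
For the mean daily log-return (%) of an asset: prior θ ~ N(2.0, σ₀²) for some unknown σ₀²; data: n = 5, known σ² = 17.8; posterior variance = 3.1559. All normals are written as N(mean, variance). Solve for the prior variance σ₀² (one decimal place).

Posterior precision equals prior precision plus data precision: 1/σ_n² = 1/σ₀² + n/σ².
So 1/σ₀² = 1/3.1559 − 5/17.8 = 0.316867 − 0.280899 = 0.035968.
Hence σ₀² = 1/0.035968 ≈ 27.8.

σ₀² = 27.8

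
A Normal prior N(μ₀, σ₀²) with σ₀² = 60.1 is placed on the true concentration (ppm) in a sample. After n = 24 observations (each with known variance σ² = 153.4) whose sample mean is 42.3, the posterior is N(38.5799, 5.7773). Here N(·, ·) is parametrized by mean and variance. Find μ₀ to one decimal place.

With known observation variance, the Normal–Normal posterior has precision τ_n = τ₀ + n/σ² and mean μ_n = (τ₀μ₀ + (n/σ²)x̄)/τ_n.
Here τ₀ = 1/60.1 = 0.016639 and τ_data = 24/153.4 = 0.156454, so τ_n = 0.173093.
Rearranging for μ₀: μ₀ = (μ_n·τ_n − τ_data·x̄)/τ₀ = (38.5799·0.173093 − 0.156454·42.3) / 0.016639 = 0.059906/0.016639 ≈ 3.6.

μ₀ = 3.6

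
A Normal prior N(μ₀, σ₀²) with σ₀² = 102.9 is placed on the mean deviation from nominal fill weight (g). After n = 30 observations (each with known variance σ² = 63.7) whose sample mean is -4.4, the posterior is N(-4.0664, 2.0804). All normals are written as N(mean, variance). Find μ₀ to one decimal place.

μ₀ = 12.1

With known observation variance, the Normal–Normal posterior has precision τ_n = τ₀ + n/σ² and mean μ_n = (τ₀μ₀ + (n/σ²)x̄)/τ_n.
Here τ₀ = 1/102.9 = 0.009718 and τ_data = 30/63.7 = 0.470958, so τ_n = 0.480676.
Rearranging for μ₀: μ₀ = (μ_n·τ_n − τ_data·x̄)/τ₀ = (-4.0664·0.480676 − 0.470958·-4.4) / 0.009718 = 0.117594/0.009718 ≈ 12.1.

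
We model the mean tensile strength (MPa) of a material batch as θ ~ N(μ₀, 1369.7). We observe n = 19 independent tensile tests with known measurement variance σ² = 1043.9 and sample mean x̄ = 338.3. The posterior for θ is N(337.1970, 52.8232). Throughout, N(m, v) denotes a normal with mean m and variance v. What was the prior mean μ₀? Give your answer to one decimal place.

With known observation variance, the Normal–Normal posterior has precision τ_n = τ₀ + n/σ² and mean μ_n = (τ₀μ₀ + (n/σ²)x̄)/τ_n.
Here τ₀ = 1/1369.7 = 0.000730 and τ_data = 19/1043.9 = 0.018201, so τ_n = 0.018931.
Rearranging for μ₀: μ₀ = (μ_n·τ_n − τ_data·x̄)/τ₀ = (337.1970·0.018931 − 0.018201·338.3) / 0.000730 = 0.226078/0.000730 ≈ 309.7.

μ₀ = 309.7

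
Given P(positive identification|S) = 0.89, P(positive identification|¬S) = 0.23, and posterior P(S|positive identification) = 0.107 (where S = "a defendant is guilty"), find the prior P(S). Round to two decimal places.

Bayes' rule in odds form gives O(S|E) = O(S)·[P(E|S)/P(E|¬S)], hence O(S) = O(S|E)/LR.
Posterior odds = 0.107/(1−0.107) = 0.1198. LR = 0.89/0.23 = 3.8696.
Prior odds = 0.1198/3.8696 = 0.0310, so P(S) = 0.0310/(1+0.0310) ≈ 0.03.

P(S) = 0.03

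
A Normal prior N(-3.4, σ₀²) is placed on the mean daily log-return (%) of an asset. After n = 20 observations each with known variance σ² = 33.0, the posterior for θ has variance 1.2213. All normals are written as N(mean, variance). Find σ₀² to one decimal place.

Posterior precision equals prior precision plus data precision: 1/σ_n² = 1/σ₀² + n/σ².
So 1/σ₀² = 1/1.2213 − 20/33.0 = 0.818800 − 0.606061 = 0.212739.
Hence σ₀² = 1/0.212739 ≈ 4.7.

σ₀² = 4.7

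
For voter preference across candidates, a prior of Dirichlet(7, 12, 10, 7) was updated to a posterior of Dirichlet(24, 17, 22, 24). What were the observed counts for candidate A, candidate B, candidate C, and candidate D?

For a Dirichlet(α) prior with multinomial counts c, the posterior is Dirichlet(α + c) componentwise.
Counts are posterior − prior componentwise: 24−7=17, 17−12=5, 22−10=12, 24−7=17.

counts (17, 5, 12, 17)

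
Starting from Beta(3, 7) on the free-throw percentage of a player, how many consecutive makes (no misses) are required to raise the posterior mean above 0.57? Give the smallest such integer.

k = 7

After k makes and 0 misses the posterior is Beta(3+k, 7), with mean (3+k)/(3+7+k).
Set (3+k)/(10+k) > 0.57 and solve: k > (0.57·10 − 3)/(1 − 0.57) = 6.279.
The smallest integer exceeding 6.279 is 7, and checking k=7: (10)/(17) = 0.5882 > 0.57.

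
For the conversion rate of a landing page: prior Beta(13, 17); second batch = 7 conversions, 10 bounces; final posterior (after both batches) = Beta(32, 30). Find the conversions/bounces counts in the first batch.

Because Beta–binomial updating is additive in the counts, the combined data contributed (α_post−α_prior, β_post−β_prior) successes and failures.
Total across both batches: 32−13=19 conversions, 30−17=13 bounces.
Subtract the second batch: 19−7=12 conversions and 13−10=3 bounces.

12 conversions and 3 bounces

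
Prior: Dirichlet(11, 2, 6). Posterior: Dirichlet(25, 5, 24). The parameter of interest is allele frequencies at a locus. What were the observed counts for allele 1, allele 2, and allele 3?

For a Dirichlet(α) prior with multinomial counts c, the posterior is Dirichlet(α + c) componentwise.
Counts are posterior − prior componentwise: 25−11=14, 5−2=3, 24−6=18.

counts (14, 3, 18)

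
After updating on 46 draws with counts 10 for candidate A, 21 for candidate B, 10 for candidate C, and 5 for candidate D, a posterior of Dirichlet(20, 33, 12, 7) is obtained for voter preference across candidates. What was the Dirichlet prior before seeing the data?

For a Dirichlet(α) prior with multinomial counts c, the posterior is Dirichlet(α + c) componentwise.
Subtract each count from the matching posterior parameter: 20−10=10, 33−21=12, 12−10=2, 7−5=2.

Dirichlet(10, 12, 2, 2)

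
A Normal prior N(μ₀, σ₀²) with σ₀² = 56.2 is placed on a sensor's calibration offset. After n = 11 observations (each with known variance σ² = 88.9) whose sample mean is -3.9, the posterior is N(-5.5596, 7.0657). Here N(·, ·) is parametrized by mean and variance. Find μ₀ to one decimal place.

μ₀ = -17.1

With known observation variance, the Normal–Normal posterior has precision τ_n = τ₀ + n/σ² and mean μ_n = (τ₀μ₀ + (n/σ²)x̄)/τ_n.
Here τ₀ = 1/56.2 = 0.017794 and τ_data = 11/88.9 = 0.123735, so τ_n = 0.141529.
Rearranging for μ₀: μ₀ = (μ_n·τ_n − τ_data·x̄)/τ₀ = (-5.5596·0.141529 − 0.123735·-3.9) / 0.017794 = -0.304278/0.017794 ≈ -17.1.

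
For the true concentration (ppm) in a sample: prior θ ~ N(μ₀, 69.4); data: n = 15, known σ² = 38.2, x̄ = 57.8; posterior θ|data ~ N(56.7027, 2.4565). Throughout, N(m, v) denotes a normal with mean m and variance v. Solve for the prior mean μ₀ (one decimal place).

With known observation variance, the Normal–Normal posterior has precision τ_n = τ₀ + n/σ² and mean μ_n = (τ₀μ₀ + (n/σ²)x̄)/τ_n.
Here τ₀ = 1/69.4 = 0.014409 and τ_data = 15/38.2 = 0.392670, so τ_n = 0.407079.
Rearranging for μ₀: μ₀ = (μ_n·τ_n − τ_data·x̄)/τ₀ = (56.7027·0.407079 − 0.392670·57.8) / 0.014409 = 0.386152/0.014409 ≈ 26.8.

μ₀ = 26.8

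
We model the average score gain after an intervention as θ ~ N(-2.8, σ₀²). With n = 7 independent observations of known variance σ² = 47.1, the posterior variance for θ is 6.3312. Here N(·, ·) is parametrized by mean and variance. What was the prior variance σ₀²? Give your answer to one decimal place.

Posterior precision equals prior precision plus data precision: 1/σ_n² = 1/σ₀² + n/σ².
So 1/σ₀² = 1/6.3312 − 7/47.1 = 0.157948 − 0.148620 = 0.009328.
Hence σ₀² = 1/0.009328 ≈ 107.2.

σ₀² = 107.2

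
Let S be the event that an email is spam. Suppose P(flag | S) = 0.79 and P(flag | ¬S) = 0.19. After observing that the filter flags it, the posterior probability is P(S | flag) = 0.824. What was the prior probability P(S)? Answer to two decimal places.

Bayes' rule in odds form gives O(S|E) = O(S)·[P(E|S)/P(E|¬S)], hence O(S) = O(S|E)/LR.
Posterior odds = 0.824/(1−0.824) = 4.6818. LR = 0.79/0.19 = 4.1579.
Prior odds = 4.6818/4.1579 = 1.1260, so P(S) = 1.1260/(1+1.1260) ≈ 0.53.

P(S) = 0.53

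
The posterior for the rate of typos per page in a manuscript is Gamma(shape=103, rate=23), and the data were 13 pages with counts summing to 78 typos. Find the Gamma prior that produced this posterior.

Gamma(shape=25, rate=10)

Gamma–Poisson conjugacy: posterior shape = α + Σxᵢ, posterior rate = β + n.
So α = 103 − 78 = 25 and β = 23 − 13 = 10.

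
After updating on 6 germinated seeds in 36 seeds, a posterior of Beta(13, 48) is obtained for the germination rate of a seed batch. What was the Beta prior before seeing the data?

Beta(7, 18)

A Beta(a, b) prior with s successes and f failures in binomial data gives a Beta(a+s, b+f) posterior.
Subtract the data counts: 13−6=7, 48−30=18.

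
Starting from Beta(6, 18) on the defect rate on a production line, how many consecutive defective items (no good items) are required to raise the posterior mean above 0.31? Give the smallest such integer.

k = 3

After k defective items and 0 good items the posterior is Beta(6+k, 18), with mean (6+k)/(6+18+k).
Set (6+k)/(24+k) > 0.31 and solve: k > (0.31·24 − 6)/(1 − 0.31) = 2.087.
The smallest integer exceeding 2.087 is 3.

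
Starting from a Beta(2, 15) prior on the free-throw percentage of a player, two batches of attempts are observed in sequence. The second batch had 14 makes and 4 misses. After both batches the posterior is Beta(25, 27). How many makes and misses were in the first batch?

9 makes and 8 misses

Sequential conjugate updates are equivalent to a single update on the pooled data, so total successes = posterior α − prior α and total failures = posterior β − prior β.
Total across both batches: 25−2=23 makes, 27−15=12 misses.
Subtract the second batch: 23−14=9 makes and 12−4=8 misses.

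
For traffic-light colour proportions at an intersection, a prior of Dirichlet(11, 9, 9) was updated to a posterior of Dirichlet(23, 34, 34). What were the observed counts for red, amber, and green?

counts (12, 25, 25)

For a Dirichlet(α) prior with multinomial counts c, the posterior is Dirichlet(α + c) componentwise.
Counts are posterior − prior componentwise: 23−11=12, 34−9=25, 34−9=25.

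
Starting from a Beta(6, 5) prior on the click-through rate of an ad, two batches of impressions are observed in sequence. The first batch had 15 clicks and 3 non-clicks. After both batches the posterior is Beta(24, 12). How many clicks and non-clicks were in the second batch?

Sequential conjugate updates are equivalent to a single update on the pooled data, so total successes = posterior α − prior α and total failures = posterior β − prior β.
Total across both batches: 24−6=18 clicks, 12−5=7 non-clicks.
Subtract the first batch: 18−15=3 clicks and 7−3=4 non-clicks.

3 clicks and 4 non-clicks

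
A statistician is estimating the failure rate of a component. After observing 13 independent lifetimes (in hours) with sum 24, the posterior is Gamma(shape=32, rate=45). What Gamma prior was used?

Gamma–exponential conjugacy: posterior shape = α + n, posterior rate = β + Σtᵢ.
So α = 32 − 13 = 19 and β = 45 − 24 = 21.

Gamma(shape=19, rate=21)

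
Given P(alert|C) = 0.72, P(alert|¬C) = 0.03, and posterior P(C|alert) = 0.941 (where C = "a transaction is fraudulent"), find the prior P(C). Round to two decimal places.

In odds form, posterior odds = prior odds × likelihood ratio, so prior odds = posterior odds ÷ LR.
Posterior odds = 0.941/(1−0.941) = 15.9492. LR = 0.72/0.03 = 24.0000.
Prior odds = 15.9492/24.0000 = 0.6645, so P(C) = 0.6645/(1+0.6645) ≈ 0.40.

P(C) = 0.40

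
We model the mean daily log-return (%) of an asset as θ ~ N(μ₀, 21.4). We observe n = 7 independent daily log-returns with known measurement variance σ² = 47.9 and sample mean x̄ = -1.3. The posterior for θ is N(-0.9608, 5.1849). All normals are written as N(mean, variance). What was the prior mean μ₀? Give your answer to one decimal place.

With known observation variance, the Normal–Normal posterior has precision τ_n = τ₀ + n/σ² and mean μ_n = (τ₀μ₀ + (n/σ²)x̄)/τ_n.
Here τ₀ = 1/21.4 = 0.046729 and τ_data = 7/47.9 = 0.146138, so τ_n = 0.192867.
Rearranging for μ₀: μ₀ = (μ_n·τ_n − τ_data·x̄)/τ₀ = (-0.9608·0.192867 − 0.146138·-1.3) / 0.046729 = 0.004673/0.046729 ≈ 0.1.

μ₀ = 0.1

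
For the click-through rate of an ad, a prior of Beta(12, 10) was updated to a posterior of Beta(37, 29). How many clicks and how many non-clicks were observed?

25 clicks and 19 non-clicks

Beta is conjugate to the binomial likelihood: posterior = Beta(α+s, β+f).
Match parameters: s=37−12=25, f=29−10=19.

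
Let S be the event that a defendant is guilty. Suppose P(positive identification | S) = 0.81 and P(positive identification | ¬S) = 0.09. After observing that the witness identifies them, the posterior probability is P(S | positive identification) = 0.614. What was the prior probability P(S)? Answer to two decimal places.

P(S) = 0.15

In odds form, posterior odds = prior odds × likelihood ratio, so prior odds = posterior odds ÷ LR.
Posterior odds = 0.614/(1−0.614) = 1.5907. LR = 0.81/0.09 = 9.0000.
Prior odds = 1.5907/9.0000 = 0.1767, so P(S) = 0.1767/(1+0.1767) ≈ 0.15.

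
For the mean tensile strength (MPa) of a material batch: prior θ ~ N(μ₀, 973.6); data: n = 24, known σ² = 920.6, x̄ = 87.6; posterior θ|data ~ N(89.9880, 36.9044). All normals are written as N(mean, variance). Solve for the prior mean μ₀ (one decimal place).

With known observation variance, the Normal–Normal posterior has precision τ_n = τ₀ + n/σ² and mean μ_n = (τ₀μ₀ + (n/σ²)x̄)/τ_n.
Here τ₀ = 1/973.6 = 0.001027 and τ_data = 24/920.6 = 0.026070, so τ_n = 0.027097.
Rearranging for μ₀: μ₀ = (μ_n·τ_n − τ_data·x̄)/τ₀ = (89.9880·0.027097 − 0.026070·87.6) / 0.001027 = 0.154673/0.001027 ≈ 150.6.

μ₀ = 150.6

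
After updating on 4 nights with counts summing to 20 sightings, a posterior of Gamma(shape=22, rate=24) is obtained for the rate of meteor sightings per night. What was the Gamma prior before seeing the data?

Gamma–Poisson conjugacy: posterior shape = α + Σxᵢ, posterior rate = β + n.
So α = 22 − 20 = 2 and β = 24 − 4 = 20.

Gamma(shape=2, rate=20)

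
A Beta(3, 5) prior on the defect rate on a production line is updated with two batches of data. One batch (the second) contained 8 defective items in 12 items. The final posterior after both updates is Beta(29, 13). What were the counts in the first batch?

Sequential conjugate updates are equivalent to a single update on the pooled data, so total successes = posterior α − prior α and total failures = posterior β − prior β.
Total across both batches: 29−3=26 defective items, 13−5=8 good items.
Subtract the second batch: 26−8=18 defective items and 8−4=4 good items.

18 defective items and 4 good items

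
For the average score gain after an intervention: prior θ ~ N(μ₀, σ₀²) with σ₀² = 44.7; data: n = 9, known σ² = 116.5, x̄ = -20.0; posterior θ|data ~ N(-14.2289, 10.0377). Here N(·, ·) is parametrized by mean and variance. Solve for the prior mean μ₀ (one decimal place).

With known observation variance, the Normal–Normal posterior has precision τ_n = τ₀ + n/σ² and mean μ_n = (τ₀μ₀ + (n/σ²)x̄)/τ_n.
Here τ₀ = 1/44.7 = 0.022371 and τ_data = 9/116.5 = 0.077253, so τ_n = 0.099624.
Rearranging for μ₀: μ₀ = (μ_n·τ_n − τ_data·x̄)/τ₀ = (-14.2289·0.099624 − 0.077253·-20.0) / 0.022371 = 0.127520/0.022371 ≈ 5.7.

μ₀ = 5.7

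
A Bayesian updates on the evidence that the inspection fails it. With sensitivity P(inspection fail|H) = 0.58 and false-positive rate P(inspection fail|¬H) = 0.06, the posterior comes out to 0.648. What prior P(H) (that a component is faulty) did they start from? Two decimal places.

P(H) = 0.16

In odds form, posterior odds = prior odds × likelihood ratio, so prior odds = posterior odds ÷ LR.
Posterior odds = 0.648/(1−0.648) = 1.8409. LR = 0.58/0.06 = 9.6667.
Prior odds = 1.8409/9.6667 = 0.1904, so P(H) = 0.1904/(1+0.1904) ≈ 0.16.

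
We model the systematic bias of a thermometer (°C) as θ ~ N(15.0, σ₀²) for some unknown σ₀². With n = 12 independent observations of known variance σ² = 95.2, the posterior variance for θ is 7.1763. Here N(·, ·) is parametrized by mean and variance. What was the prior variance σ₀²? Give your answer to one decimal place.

σ₀² = 75.2

For the Normal–Normal model with known σ², precisions add: τ_n = τ₀ + n/σ².
So 1/σ₀² = 1/7.1763 − 12/95.2 = 0.139348 − 0.126050 = 0.013298.
Hence σ₀² = 1/0.013298 ≈ 75.2.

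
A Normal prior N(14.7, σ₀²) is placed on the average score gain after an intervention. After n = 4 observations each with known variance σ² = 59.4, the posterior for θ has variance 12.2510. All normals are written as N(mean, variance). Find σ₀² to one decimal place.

σ₀² = 70.0

For the Normal–Normal model with known σ², precisions add: τ_n = τ₀ + n/σ².
So 1/σ₀² = 1/12.2510 − 4/59.4 = 0.081626 − 0.067340 = 0.014286.
Hence σ₀² = 1/0.014286 ≈ 70.0.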